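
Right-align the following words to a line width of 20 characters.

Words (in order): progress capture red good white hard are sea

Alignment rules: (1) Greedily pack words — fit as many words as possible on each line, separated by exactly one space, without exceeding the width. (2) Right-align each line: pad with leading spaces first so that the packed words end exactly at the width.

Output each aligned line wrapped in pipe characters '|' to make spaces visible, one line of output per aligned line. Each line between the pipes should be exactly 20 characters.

Line 1: ['progress', 'capture', 'red'] (min_width=20, slack=0)
Line 2: ['good', 'white', 'hard', 'are'] (min_width=19, slack=1)
Line 3: ['sea'] (min_width=3, slack=17)

Answer: |progress capture red|
| good white hard are|
|                 sea|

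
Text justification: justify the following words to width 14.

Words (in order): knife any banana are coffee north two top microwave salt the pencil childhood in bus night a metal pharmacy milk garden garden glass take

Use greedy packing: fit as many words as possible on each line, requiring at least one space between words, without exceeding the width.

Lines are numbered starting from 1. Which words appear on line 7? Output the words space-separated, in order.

Answer: childhood in

Derivation:
Line 1: ['knife', 'any'] (min_width=9, slack=5)
Line 2: ['banana', 'are'] (min_width=10, slack=4)
Line 3: ['coffee', 'north'] (min_width=12, slack=2)
Line 4: ['two', 'top'] (min_width=7, slack=7)
Line 5: ['microwave', 'salt'] (min_width=14, slack=0)
Line 6: ['the', 'pencil'] (min_width=10, slack=4)
Line 7: ['childhood', 'in'] (min_width=12, slack=2)
Line 8: ['bus', 'night', 'a'] (min_width=11, slack=3)
Line 9: ['metal', 'pharmacy'] (min_width=14, slack=0)
Line 10: ['milk', 'garden'] (min_width=11, slack=3)
Line 11: ['garden', 'glass'] (min_width=12, slack=2)
Line 12: ['take'] (min_width=4, slack=10)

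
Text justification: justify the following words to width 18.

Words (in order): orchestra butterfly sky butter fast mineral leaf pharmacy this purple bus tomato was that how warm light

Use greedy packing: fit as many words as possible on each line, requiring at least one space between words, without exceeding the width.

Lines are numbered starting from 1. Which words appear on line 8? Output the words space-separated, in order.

Line 1: ['orchestra'] (min_width=9, slack=9)
Line 2: ['butterfly', 'sky'] (min_width=13, slack=5)
Line 3: ['butter', 'fast'] (min_width=11, slack=7)
Line 4: ['mineral', 'leaf'] (min_width=12, slack=6)
Line 5: ['pharmacy', 'this'] (min_width=13, slack=5)
Line 6: ['purple', 'bus', 'tomato'] (min_width=17, slack=1)
Line 7: ['was', 'that', 'how', 'warm'] (min_width=17, slack=1)
Line 8: ['light'] (min_width=5, slack=13)

Answer: light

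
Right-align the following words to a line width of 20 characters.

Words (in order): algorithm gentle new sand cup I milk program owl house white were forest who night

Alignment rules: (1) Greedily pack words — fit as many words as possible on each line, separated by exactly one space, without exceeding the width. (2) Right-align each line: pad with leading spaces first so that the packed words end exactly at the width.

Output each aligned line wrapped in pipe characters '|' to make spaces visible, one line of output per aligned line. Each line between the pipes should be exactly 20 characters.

Line 1: ['algorithm', 'gentle', 'new'] (min_width=20, slack=0)
Line 2: ['sand', 'cup', 'I', 'milk'] (min_width=15, slack=5)
Line 3: ['program', 'owl', 'house'] (min_width=17, slack=3)
Line 4: ['white', 'were', 'forest'] (min_width=17, slack=3)
Line 5: ['who', 'night'] (min_width=9, slack=11)

Answer: |algorithm gentle new|
|     sand cup I milk|
|   program owl house|
|   white were forest|
|           who night|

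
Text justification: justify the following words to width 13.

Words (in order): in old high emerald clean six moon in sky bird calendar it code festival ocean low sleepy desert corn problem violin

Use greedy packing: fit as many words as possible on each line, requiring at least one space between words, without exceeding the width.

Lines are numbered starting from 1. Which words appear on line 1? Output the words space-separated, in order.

Answer: in old high

Derivation:
Line 1: ['in', 'old', 'high'] (min_width=11, slack=2)
Line 2: ['emerald', 'clean'] (min_width=13, slack=0)
Line 3: ['six', 'moon', 'in'] (min_width=11, slack=2)
Line 4: ['sky', 'bird'] (min_width=8, slack=5)
Line 5: ['calendar', 'it'] (min_width=11, slack=2)
Line 6: ['code', 'festival'] (min_width=13, slack=0)
Line 7: ['ocean', 'low'] (min_width=9, slack=4)
Line 8: ['sleepy', 'desert'] (min_width=13, slack=0)
Line 9: ['corn', 'problem'] (min_width=12, slack=1)
Line 10: ['violin'] (min_width=6, slack=7)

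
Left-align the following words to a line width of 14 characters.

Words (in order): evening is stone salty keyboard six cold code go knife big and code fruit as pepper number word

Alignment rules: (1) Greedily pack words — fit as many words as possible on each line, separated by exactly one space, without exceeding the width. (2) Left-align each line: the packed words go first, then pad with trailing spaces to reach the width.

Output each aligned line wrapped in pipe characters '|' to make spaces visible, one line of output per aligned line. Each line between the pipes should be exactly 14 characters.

Answer: |evening is    |
|stone salty   |
|keyboard six  |
|cold code go  |
|knife big and |
|code fruit as |
|pepper number |
|word          |

Derivation:
Line 1: ['evening', 'is'] (min_width=10, slack=4)
Line 2: ['stone', 'salty'] (min_width=11, slack=3)
Line 3: ['keyboard', 'six'] (min_width=12, slack=2)
Line 4: ['cold', 'code', 'go'] (min_width=12, slack=2)
Line 5: ['knife', 'big', 'and'] (min_width=13, slack=1)
Line 6: ['code', 'fruit', 'as'] (min_width=13, slack=1)
Line 7: ['pepper', 'number'] (min_width=13, slack=1)
Line 8: ['word'] (min_width=4, slack=10)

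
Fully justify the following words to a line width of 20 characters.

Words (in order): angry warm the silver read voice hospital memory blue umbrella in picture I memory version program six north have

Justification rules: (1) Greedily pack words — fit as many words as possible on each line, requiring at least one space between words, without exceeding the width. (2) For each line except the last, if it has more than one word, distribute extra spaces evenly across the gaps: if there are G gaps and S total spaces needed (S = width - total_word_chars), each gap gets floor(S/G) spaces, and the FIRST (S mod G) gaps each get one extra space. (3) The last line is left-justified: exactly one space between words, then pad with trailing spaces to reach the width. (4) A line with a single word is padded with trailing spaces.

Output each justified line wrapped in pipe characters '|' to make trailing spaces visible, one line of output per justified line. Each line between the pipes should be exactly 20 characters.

Line 1: ['angry', 'warm', 'the'] (min_width=14, slack=6)
Line 2: ['silver', 'read', 'voice'] (min_width=17, slack=3)
Line 3: ['hospital', 'memory', 'blue'] (min_width=20, slack=0)
Line 4: ['umbrella', 'in', 'picture'] (min_width=19, slack=1)
Line 5: ['I', 'memory', 'version'] (min_width=16, slack=4)
Line 6: ['program', 'six', 'north'] (min_width=17, slack=3)
Line 7: ['have'] (min_width=4, slack=16)

Answer: |angry    warm    the|
|silver   read  voice|
|hospital memory blue|
|umbrella  in picture|
|I   memory   version|
|program   six  north|
|have                |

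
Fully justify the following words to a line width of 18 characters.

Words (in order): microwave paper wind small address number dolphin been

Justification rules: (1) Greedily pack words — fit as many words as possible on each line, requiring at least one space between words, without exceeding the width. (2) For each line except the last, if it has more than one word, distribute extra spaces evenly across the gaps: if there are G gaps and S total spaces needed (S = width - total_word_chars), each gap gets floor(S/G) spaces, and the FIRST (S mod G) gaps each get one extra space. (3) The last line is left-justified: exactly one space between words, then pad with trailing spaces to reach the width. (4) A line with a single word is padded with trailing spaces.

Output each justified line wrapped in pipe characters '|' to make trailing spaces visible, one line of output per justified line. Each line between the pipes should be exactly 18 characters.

Line 1: ['microwave', 'paper'] (min_width=15, slack=3)
Line 2: ['wind', 'small', 'address'] (min_width=18, slack=0)
Line 3: ['number', 'dolphin'] (min_width=14, slack=4)
Line 4: ['been'] (min_width=4, slack=14)

Answer: |microwave    paper|
|wind small address|
|number     dolphin|
|been              |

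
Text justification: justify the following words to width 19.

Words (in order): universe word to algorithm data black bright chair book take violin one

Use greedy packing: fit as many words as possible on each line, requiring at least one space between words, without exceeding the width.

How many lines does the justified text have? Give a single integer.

Answer: 5

Derivation:
Line 1: ['universe', 'word', 'to'] (min_width=16, slack=3)
Line 2: ['algorithm', 'data'] (min_width=14, slack=5)
Line 3: ['black', 'bright', 'chair'] (min_width=18, slack=1)
Line 4: ['book', 'take', 'violin'] (min_width=16, slack=3)
Line 5: ['one'] (min_width=3, slack=16)
Total lines: 5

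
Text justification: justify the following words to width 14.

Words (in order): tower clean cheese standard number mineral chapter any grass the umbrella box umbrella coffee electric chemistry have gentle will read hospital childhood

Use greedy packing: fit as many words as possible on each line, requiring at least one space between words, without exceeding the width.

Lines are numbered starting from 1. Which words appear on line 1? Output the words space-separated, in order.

Answer: tower clean

Derivation:
Line 1: ['tower', 'clean'] (min_width=11, slack=3)
Line 2: ['cheese'] (min_width=6, slack=8)
Line 3: ['standard'] (min_width=8, slack=6)
Line 4: ['number', 'mineral'] (min_width=14, slack=0)
Line 5: ['chapter', 'any'] (min_width=11, slack=3)
Line 6: ['grass', 'the'] (min_width=9, slack=5)
Line 7: ['umbrella', 'box'] (min_width=12, slack=2)
Line 8: ['umbrella'] (min_width=8, slack=6)
Line 9: ['coffee'] (min_width=6, slack=8)
Line 10: ['electric'] (min_width=8, slack=6)
Line 11: ['chemistry', 'have'] (min_width=14, slack=0)
Line 12: ['gentle', 'will'] (min_width=11, slack=3)
Line 13: ['read', 'hospital'] (min_width=13, slack=1)
Line 14: ['childhood'] (min_width=9, slack=5)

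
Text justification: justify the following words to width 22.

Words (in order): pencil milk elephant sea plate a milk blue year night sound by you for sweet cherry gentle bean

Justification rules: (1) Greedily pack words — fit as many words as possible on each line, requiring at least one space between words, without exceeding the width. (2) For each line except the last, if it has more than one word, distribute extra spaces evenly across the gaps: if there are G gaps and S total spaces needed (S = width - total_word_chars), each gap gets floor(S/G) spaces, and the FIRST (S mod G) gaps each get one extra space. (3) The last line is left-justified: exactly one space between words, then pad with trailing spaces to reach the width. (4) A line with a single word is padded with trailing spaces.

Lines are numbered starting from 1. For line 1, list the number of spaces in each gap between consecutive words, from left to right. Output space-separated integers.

Answer: 2 2

Derivation:
Line 1: ['pencil', 'milk', 'elephant'] (min_width=20, slack=2)
Line 2: ['sea', 'plate', 'a', 'milk', 'blue'] (min_width=21, slack=1)
Line 3: ['year', 'night', 'sound', 'by'] (min_width=19, slack=3)
Line 4: ['you', 'for', 'sweet', 'cherry'] (min_width=20, slack=2)
Line 5: ['gentle', 'bean'] (min_width=11, slack=11)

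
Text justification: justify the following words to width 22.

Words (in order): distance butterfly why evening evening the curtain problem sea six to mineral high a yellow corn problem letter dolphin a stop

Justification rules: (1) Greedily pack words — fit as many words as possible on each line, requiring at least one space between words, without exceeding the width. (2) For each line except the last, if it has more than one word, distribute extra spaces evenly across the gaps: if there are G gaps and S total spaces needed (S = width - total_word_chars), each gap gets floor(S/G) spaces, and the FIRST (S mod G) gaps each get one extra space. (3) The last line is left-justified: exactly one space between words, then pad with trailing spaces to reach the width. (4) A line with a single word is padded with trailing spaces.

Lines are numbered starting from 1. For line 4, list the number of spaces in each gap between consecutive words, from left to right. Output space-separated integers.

Line 1: ['distance', 'butterfly', 'why'] (min_width=22, slack=0)
Line 2: ['evening', 'evening', 'the'] (min_width=19, slack=3)
Line 3: ['curtain', 'problem', 'sea'] (min_width=19, slack=3)
Line 4: ['six', 'to', 'mineral', 'high', 'a'] (min_width=21, slack=1)
Line 5: ['yellow', 'corn', 'problem'] (min_width=19, slack=3)
Line 6: ['letter', 'dolphin', 'a', 'stop'] (min_width=21, slack=1)

Answer: 2 1 1 1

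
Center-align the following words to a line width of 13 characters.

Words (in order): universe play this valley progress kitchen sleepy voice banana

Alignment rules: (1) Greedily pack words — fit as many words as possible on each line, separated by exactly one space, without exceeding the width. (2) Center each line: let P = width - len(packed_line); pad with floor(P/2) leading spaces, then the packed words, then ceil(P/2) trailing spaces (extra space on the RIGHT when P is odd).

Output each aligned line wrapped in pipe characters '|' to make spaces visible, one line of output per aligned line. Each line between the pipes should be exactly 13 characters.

Line 1: ['universe', 'play'] (min_width=13, slack=0)
Line 2: ['this', 'valley'] (min_width=11, slack=2)
Line 3: ['progress'] (min_width=8, slack=5)
Line 4: ['kitchen'] (min_width=7, slack=6)
Line 5: ['sleepy', 'voice'] (min_width=12, slack=1)
Line 6: ['banana'] (min_width=6, slack=7)

Answer: |universe play|
| this valley |
|  progress   |
|   kitchen   |
|sleepy voice |
|   banana    |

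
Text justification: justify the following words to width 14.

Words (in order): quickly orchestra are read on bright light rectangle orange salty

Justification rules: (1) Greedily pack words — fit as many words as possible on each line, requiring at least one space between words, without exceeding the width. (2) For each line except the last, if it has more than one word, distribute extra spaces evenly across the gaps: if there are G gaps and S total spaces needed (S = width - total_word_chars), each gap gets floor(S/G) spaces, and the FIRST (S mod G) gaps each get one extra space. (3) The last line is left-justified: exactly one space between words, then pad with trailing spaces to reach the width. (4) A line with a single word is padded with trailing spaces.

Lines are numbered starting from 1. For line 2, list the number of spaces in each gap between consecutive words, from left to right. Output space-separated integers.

Answer: 2

Derivation:
Line 1: ['quickly'] (min_width=7, slack=7)
Line 2: ['orchestra', 'are'] (min_width=13, slack=1)
Line 3: ['read', 'on', 'bright'] (min_width=14, slack=0)
Line 4: ['light'] (min_width=5, slack=9)
Line 5: ['rectangle'] (min_width=9, slack=5)
Line 6: ['orange', 'salty'] (min_width=12, slack=2)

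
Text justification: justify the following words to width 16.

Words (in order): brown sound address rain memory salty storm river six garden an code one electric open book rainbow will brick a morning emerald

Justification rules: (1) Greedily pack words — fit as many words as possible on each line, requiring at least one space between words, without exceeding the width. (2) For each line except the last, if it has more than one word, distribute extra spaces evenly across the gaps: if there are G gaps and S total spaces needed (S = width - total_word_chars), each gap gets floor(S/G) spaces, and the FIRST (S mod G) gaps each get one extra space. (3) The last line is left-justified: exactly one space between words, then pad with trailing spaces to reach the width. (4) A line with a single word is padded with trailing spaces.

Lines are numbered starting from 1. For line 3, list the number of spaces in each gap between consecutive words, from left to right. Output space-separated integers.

Answer: 5

Derivation:
Line 1: ['brown', 'sound'] (min_width=11, slack=5)
Line 2: ['address', 'rain'] (min_width=12, slack=4)
Line 3: ['memory', 'salty'] (min_width=12, slack=4)
Line 4: ['storm', 'river', 'six'] (min_width=15, slack=1)
Line 5: ['garden', 'an', 'code'] (min_width=14, slack=2)
Line 6: ['one', 'electric'] (min_width=12, slack=4)
Line 7: ['open', 'book'] (min_width=9, slack=7)
Line 8: ['rainbow', 'will'] (min_width=12, slack=4)
Line 9: ['brick', 'a', 'morning'] (min_width=15, slack=1)
Line 10: ['emerald'] (min_width=7, slack=9)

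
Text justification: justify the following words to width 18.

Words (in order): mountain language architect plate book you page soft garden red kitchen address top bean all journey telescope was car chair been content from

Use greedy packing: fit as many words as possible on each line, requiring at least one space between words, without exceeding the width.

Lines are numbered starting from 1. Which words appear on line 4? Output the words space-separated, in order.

Line 1: ['mountain', 'language'] (min_width=17, slack=1)
Line 2: ['architect', 'plate'] (min_width=15, slack=3)
Line 3: ['book', 'you', 'page', 'soft'] (min_width=18, slack=0)
Line 4: ['garden', 'red', 'kitchen'] (min_width=18, slack=0)
Line 5: ['address', 'top', 'bean'] (min_width=16, slack=2)
Line 6: ['all', 'journey'] (min_width=11, slack=7)
Line 7: ['telescope', 'was', 'car'] (min_width=17, slack=1)
Line 8: ['chair', 'been', 'content'] (min_width=18, slack=0)
Line 9: ['from'] (min_width=4, slack=14)

Answer: garden red kitchen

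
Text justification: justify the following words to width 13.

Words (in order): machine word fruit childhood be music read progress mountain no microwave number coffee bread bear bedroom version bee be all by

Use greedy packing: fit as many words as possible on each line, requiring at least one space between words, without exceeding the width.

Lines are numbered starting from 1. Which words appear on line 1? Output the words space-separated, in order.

Answer: machine word

Derivation:
Line 1: ['machine', 'word'] (min_width=12, slack=1)
Line 2: ['fruit'] (min_width=5, slack=8)
Line 3: ['childhood', 'be'] (min_width=12, slack=1)
Line 4: ['music', 'read'] (min_width=10, slack=3)
Line 5: ['progress'] (min_width=8, slack=5)
Line 6: ['mountain', 'no'] (min_width=11, slack=2)
Line 7: ['microwave'] (min_width=9, slack=4)
Line 8: ['number', 'coffee'] (min_width=13, slack=0)
Line 9: ['bread', 'bear'] (min_width=10, slack=3)
Line 10: ['bedroom'] (min_width=7, slack=6)
Line 11: ['version', 'bee'] (min_width=11, slack=2)
Line 12: ['be', 'all', 'by'] (min_width=9, slack=4)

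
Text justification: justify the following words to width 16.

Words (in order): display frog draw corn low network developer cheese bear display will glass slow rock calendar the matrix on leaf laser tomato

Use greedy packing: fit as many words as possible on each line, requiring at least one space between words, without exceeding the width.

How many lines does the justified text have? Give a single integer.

Answer: 10

Derivation:
Line 1: ['display', 'frog'] (min_width=12, slack=4)
Line 2: ['draw', 'corn', 'low'] (min_width=13, slack=3)
Line 3: ['network'] (min_width=7, slack=9)
Line 4: ['developer', 'cheese'] (min_width=16, slack=0)
Line 5: ['bear', 'display'] (min_width=12, slack=4)
Line 6: ['will', 'glass', 'slow'] (min_width=15, slack=1)
Line 7: ['rock', 'calendar'] (min_width=13, slack=3)
Line 8: ['the', 'matrix', 'on'] (min_width=13, slack=3)
Line 9: ['leaf', 'laser'] (min_width=10, slack=6)
Line 10: ['tomato'] (min_width=6, slack=10)
Total lines: 10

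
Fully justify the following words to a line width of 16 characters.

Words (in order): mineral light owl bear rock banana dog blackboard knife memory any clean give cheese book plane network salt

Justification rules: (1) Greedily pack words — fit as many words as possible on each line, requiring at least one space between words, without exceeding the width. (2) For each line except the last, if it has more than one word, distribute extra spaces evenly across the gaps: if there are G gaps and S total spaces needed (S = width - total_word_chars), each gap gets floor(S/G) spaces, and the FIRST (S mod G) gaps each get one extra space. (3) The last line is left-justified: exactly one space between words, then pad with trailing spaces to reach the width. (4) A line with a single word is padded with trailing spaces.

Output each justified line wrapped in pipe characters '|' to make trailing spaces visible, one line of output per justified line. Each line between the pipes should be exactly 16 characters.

Line 1: ['mineral', 'light'] (min_width=13, slack=3)
Line 2: ['owl', 'bear', 'rock'] (min_width=13, slack=3)
Line 3: ['banana', 'dog'] (min_width=10, slack=6)
Line 4: ['blackboard', 'knife'] (min_width=16, slack=0)
Line 5: ['memory', 'any', 'clean'] (min_width=16, slack=0)
Line 6: ['give', 'cheese', 'book'] (min_width=16, slack=0)
Line 7: ['plane', 'network'] (min_width=13, slack=3)
Line 8: ['salt'] (min_width=4, slack=12)

Answer: |mineral    light|
|owl   bear  rock|
|banana       dog|
|blackboard knife|
|memory any clean|
|give cheese book|
|plane    network|
|salt            |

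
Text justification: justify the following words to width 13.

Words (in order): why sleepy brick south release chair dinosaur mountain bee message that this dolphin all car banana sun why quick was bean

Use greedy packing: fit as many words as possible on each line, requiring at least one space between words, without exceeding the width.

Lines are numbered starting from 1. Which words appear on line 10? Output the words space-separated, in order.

Answer: why quick was

Derivation:
Line 1: ['why', 'sleepy'] (min_width=10, slack=3)
Line 2: ['brick', 'south'] (min_width=11, slack=2)
Line 3: ['release', 'chair'] (min_width=13, slack=0)
Line 4: ['dinosaur'] (min_width=8, slack=5)
Line 5: ['mountain', 'bee'] (min_width=12, slack=1)
Line 6: ['message', 'that'] (min_width=12, slack=1)
Line 7: ['this', 'dolphin'] (min_width=12, slack=1)
Line 8: ['all', 'car'] (min_width=7, slack=6)
Line 9: ['banana', 'sun'] (min_width=10, slack=3)
Line 10: ['why', 'quick', 'was'] (min_width=13, slack=0)
Line 11: ['bean'] (min_width=4, slack=9)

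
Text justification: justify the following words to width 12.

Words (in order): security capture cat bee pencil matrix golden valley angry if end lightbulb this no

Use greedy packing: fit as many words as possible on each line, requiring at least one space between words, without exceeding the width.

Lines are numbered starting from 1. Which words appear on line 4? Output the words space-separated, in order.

Answer: matrix

Derivation:
Line 1: ['security'] (min_width=8, slack=4)
Line 2: ['capture', 'cat'] (min_width=11, slack=1)
Line 3: ['bee', 'pencil'] (min_width=10, slack=2)
Line 4: ['matrix'] (min_width=6, slack=6)
Line 5: ['golden'] (min_width=6, slack=6)
Line 6: ['valley', 'angry'] (min_width=12, slack=0)
Line 7: ['if', 'end'] (min_width=6, slack=6)
Line 8: ['lightbulb'] (min_width=9, slack=3)
Line 9: ['this', 'no'] (min_width=7, slack=5)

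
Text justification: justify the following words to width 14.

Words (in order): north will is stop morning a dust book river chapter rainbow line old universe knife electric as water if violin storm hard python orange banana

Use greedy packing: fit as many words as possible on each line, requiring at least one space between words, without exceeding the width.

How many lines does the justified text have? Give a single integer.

Line 1: ['north', 'will', 'is'] (min_width=13, slack=1)
Line 2: ['stop', 'morning', 'a'] (min_width=14, slack=0)
Line 3: ['dust', 'book'] (min_width=9, slack=5)
Line 4: ['river', 'chapter'] (min_width=13, slack=1)
Line 5: ['rainbow', 'line'] (min_width=12, slack=2)
Line 6: ['old', 'universe'] (min_width=12, slack=2)
Line 7: ['knife', 'electric'] (min_width=14, slack=0)
Line 8: ['as', 'water', 'if'] (min_width=11, slack=3)
Line 9: ['violin', 'storm'] (min_width=12, slack=2)
Line 10: ['hard', 'python'] (min_width=11, slack=3)
Line 11: ['orange', 'banana'] (min_width=13, slack=1)
Total lines: 11

Answer: 11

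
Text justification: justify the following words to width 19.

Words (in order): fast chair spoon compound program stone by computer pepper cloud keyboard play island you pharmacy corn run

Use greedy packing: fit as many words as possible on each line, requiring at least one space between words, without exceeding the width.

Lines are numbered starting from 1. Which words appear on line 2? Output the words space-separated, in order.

Answer: compound program

Derivation:
Line 1: ['fast', 'chair', 'spoon'] (min_width=16, slack=3)
Line 2: ['compound', 'program'] (min_width=16, slack=3)
Line 3: ['stone', 'by', 'computer'] (min_width=17, slack=2)
Line 4: ['pepper', 'cloud'] (min_width=12, slack=7)
Line 5: ['keyboard', 'play'] (min_width=13, slack=6)
Line 6: ['island', 'you', 'pharmacy'] (min_width=19, slack=0)
Line 7: ['corn', 'run'] (min_width=8, slack=11)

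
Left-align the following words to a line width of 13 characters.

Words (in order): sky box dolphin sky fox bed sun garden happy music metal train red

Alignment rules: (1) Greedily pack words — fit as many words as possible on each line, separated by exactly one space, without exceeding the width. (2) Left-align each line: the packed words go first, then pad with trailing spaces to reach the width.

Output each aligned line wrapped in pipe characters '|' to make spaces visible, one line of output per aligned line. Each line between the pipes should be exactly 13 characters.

Answer: |sky box      |
|dolphin sky  |
|fox bed sun  |
|garden happy |
|music metal  |
|train red    |

Derivation:
Line 1: ['sky', 'box'] (min_width=7, slack=6)
Line 2: ['dolphin', 'sky'] (min_width=11, slack=2)
Line 3: ['fox', 'bed', 'sun'] (min_width=11, slack=2)
Line 4: ['garden', 'happy'] (min_width=12, slack=1)
Line 5: ['music', 'metal'] (min_width=11, slack=2)
Line 6: ['train', 'red'] (min_width=9, slack=4)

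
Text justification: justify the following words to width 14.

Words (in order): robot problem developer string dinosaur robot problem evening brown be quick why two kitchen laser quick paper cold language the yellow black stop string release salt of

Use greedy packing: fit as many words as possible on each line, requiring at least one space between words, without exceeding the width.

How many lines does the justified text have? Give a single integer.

Line 1: ['robot', 'problem'] (min_width=13, slack=1)
Line 2: ['developer'] (min_width=9, slack=5)
Line 3: ['string'] (min_width=6, slack=8)
Line 4: ['dinosaur', 'robot'] (min_width=14, slack=0)
Line 5: ['problem'] (min_width=7, slack=7)
Line 6: ['evening', 'brown'] (min_width=13, slack=1)
Line 7: ['be', 'quick', 'why'] (min_width=12, slack=2)
Line 8: ['two', 'kitchen'] (min_width=11, slack=3)
Line 9: ['laser', 'quick'] (min_width=11, slack=3)
Line 10: ['paper', 'cold'] (min_width=10, slack=4)
Line 11: ['language', 'the'] (min_width=12, slack=2)
Line 12: ['yellow', 'black'] (min_width=12, slack=2)
Line 13: ['stop', 'string'] (min_width=11, slack=3)
Line 14: ['release', 'salt'] (min_width=12, slack=2)
Line 15: ['of'] (min_width=2, slack=12)
Total lines: 15

Answer: 15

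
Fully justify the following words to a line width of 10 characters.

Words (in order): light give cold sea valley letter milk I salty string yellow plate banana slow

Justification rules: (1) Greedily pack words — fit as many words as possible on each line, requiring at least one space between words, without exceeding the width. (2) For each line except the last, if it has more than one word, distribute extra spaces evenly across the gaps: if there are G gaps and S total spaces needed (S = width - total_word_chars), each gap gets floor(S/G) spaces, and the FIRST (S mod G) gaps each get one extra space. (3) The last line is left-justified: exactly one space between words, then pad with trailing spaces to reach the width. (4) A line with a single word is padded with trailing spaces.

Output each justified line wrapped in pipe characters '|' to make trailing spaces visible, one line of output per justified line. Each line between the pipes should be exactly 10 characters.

Answer: |light give|
|cold   sea|
|valley    |
|letter    |
|milk     I|
|salty     |
|string    |
|yellow    |
|plate     |
|banana    |
|slow      |

Derivation:
Line 1: ['light', 'give'] (min_width=10, slack=0)
Line 2: ['cold', 'sea'] (min_width=8, slack=2)
Line 3: ['valley'] (min_width=6, slack=4)
Line 4: ['letter'] (min_width=6, slack=4)
Line 5: ['milk', 'I'] (min_width=6, slack=4)
Line 6: ['salty'] (min_width=5, slack=5)
Line 7: ['string'] (min_width=6, slack=4)
Line 8: ['yellow'] (min_width=6, slack=4)
Line 9: ['plate'] (min_width=5, slack=5)
Line 10: ['banana'] (min_width=6, slack=4)
Line 11: ['slow'] (min_width=4, slack=6)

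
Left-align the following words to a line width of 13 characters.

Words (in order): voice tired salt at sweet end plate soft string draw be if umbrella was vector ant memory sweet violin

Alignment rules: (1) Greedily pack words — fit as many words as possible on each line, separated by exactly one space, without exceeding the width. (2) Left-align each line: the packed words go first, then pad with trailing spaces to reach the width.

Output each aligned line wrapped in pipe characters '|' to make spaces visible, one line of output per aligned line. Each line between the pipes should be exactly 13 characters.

Answer: |voice tired  |
|salt at sweet|
|end plate    |
|soft string  |
|draw be if   |
|umbrella was |
|vector ant   |
|memory sweet |
|violin       |

Derivation:
Line 1: ['voice', 'tired'] (min_width=11, slack=2)
Line 2: ['salt', 'at', 'sweet'] (min_width=13, slack=0)
Line 3: ['end', 'plate'] (min_width=9, slack=4)
Line 4: ['soft', 'string'] (min_width=11, slack=2)
Line 5: ['draw', 'be', 'if'] (min_width=10, slack=3)
Line 6: ['umbrella', 'was'] (min_width=12, slack=1)
Line 7: ['vector', 'ant'] (min_width=10, slack=3)
Line 8: ['memory', 'sweet'] (min_width=12, slack=1)
Line 9: ['violin'] (min_width=6, slack=7)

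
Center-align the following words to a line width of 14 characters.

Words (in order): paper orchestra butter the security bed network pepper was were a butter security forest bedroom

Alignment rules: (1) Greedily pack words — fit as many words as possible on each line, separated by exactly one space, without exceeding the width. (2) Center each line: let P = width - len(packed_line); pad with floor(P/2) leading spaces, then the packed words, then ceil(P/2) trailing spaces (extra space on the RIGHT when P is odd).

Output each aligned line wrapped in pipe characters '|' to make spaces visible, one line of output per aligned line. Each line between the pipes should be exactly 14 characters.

Answer: |    paper     |
|  orchestra   |
|  butter the  |
| security bed |
|network pepper|
|  was were a  |
|    butter    |
|   security   |
|forest bedroom|

Derivation:
Line 1: ['paper'] (min_width=5, slack=9)
Line 2: ['orchestra'] (min_width=9, slack=5)
Line 3: ['butter', 'the'] (min_width=10, slack=4)
Line 4: ['security', 'bed'] (min_width=12, slack=2)
Line 5: ['network', 'pepper'] (min_width=14, slack=0)
Line 6: ['was', 'were', 'a'] (min_width=10, slack=4)
Line 7: ['butter'] (min_width=6, slack=8)
Line 8: ['security'] (min_width=8, slack=6)
Line 9: ['forest', 'bedroom'] (min_width=14, slack=0)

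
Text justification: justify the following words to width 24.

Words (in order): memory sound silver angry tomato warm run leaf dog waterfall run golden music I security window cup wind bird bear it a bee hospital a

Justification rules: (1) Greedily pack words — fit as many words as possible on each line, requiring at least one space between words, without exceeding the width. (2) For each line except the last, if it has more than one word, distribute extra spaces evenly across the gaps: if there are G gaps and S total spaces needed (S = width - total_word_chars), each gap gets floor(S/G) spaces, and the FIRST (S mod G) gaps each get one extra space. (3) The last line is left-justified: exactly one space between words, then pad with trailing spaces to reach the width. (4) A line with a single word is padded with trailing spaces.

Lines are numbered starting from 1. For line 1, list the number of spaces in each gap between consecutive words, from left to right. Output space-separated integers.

Answer: 4 3

Derivation:
Line 1: ['memory', 'sound', 'silver'] (min_width=19, slack=5)
Line 2: ['angry', 'tomato', 'warm', 'run'] (min_width=21, slack=3)
Line 3: ['leaf', 'dog', 'waterfall', 'run'] (min_width=22, slack=2)
Line 4: ['golden', 'music', 'I', 'security'] (min_width=23, slack=1)
Line 5: ['window', 'cup', 'wind', 'bird'] (min_width=20, slack=4)
Line 6: ['bear', 'it', 'a', 'bee', 'hospital', 'a'] (min_width=24, slack=0)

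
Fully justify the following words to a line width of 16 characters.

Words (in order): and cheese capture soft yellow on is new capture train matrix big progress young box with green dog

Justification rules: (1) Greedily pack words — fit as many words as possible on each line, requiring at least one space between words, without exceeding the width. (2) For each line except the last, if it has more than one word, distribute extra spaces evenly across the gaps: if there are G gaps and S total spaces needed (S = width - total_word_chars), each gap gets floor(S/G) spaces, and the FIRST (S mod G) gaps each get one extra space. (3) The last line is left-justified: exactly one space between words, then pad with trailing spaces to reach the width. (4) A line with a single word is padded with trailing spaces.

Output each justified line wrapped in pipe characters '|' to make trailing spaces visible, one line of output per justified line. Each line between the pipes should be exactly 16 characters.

Answer: |and       cheese|
|capture     soft|
|yellow on is new|
|capture    train|
|matrix       big|
|progress   young|
|box  with  green|
|dog             |

Derivation:
Line 1: ['and', 'cheese'] (min_width=10, slack=6)
Line 2: ['capture', 'soft'] (min_width=12, slack=4)
Line 3: ['yellow', 'on', 'is', 'new'] (min_width=16, slack=0)
Line 4: ['capture', 'train'] (min_width=13, slack=3)
Line 5: ['matrix', 'big'] (min_width=10, slack=6)
Line 6: ['progress', 'young'] (min_width=14, slack=2)
Line 7: ['box', 'with', 'green'] (min_width=14, slack=2)
Line 8: ['dog'] (min_width=3, slack=13)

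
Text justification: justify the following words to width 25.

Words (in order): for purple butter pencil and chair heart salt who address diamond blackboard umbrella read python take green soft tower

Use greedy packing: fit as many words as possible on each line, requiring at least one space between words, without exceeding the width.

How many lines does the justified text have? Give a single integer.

Line 1: ['for', 'purple', 'butter', 'pencil'] (min_width=24, slack=1)
Line 2: ['and', 'chair', 'heart', 'salt', 'who'] (min_width=24, slack=1)
Line 3: ['address', 'diamond'] (min_width=15, slack=10)
Line 4: ['blackboard', 'umbrella', 'read'] (min_width=24, slack=1)
Line 5: ['python', 'take', 'green', 'soft'] (min_width=22, slack=3)
Line 6: ['tower'] (min_width=5, slack=20)
Total lines: 6

Answer: 6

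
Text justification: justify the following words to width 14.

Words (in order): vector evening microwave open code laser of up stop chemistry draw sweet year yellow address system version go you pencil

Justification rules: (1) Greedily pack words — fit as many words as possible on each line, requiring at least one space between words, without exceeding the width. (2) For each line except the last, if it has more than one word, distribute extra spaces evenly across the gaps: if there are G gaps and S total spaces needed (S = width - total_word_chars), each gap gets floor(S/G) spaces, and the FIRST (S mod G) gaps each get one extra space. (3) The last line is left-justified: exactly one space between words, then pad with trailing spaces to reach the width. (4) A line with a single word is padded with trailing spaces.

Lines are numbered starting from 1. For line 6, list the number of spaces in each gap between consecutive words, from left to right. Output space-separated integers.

Answer: 5

Derivation:
Line 1: ['vector', 'evening'] (min_width=14, slack=0)
Line 2: ['microwave', 'open'] (min_width=14, slack=0)
Line 3: ['code', 'laser', 'of'] (min_width=13, slack=1)
Line 4: ['up', 'stop'] (min_width=7, slack=7)
Line 5: ['chemistry', 'draw'] (min_width=14, slack=0)
Line 6: ['sweet', 'year'] (min_width=10, slack=4)
Line 7: ['yellow', 'address'] (min_width=14, slack=0)
Line 8: ['system', 'version'] (min_width=14, slack=0)
Line 9: ['go', 'you', 'pencil'] (min_width=13, slack=1)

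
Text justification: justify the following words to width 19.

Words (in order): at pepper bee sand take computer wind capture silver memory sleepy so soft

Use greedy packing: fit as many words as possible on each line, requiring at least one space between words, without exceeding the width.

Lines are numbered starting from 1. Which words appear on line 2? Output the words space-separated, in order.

Answer: take computer wind

Derivation:
Line 1: ['at', 'pepper', 'bee', 'sand'] (min_width=18, slack=1)
Line 2: ['take', 'computer', 'wind'] (min_width=18, slack=1)
Line 3: ['capture', 'silver'] (min_width=14, slack=5)
Line 4: ['memory', 'sleepy', 'so'] (min_width=16, slack=3)
Line 5: ['soft'] (min_width=4, slack=15)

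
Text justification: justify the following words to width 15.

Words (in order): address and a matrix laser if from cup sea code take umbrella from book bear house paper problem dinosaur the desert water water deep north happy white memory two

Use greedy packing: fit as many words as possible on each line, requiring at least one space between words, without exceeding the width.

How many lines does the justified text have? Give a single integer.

Line 1: ['address', 'and', 'a'] (min_width=13, slack=2)
Line 2: ['matrix', 'laser', 'if'] (min_width=15, slack=0)
Line 3: ['from', 'cup', 'sea'] (min_width=12, slack=3)
Line 4: ['code', 'take'] (min_width=9, slack=6)
Line 5: ['umbrella', 'from'] (min_width=13, slack=2)
Line 6: ['book', 'bear', 'house'] (min_width=15, slack=0)
Line 7: ['paper', 'problem'] (min_width=13, slack=2)
Line 8: ['dinosaur', 'the'] (min_width=12, slack=3)
Line 9: ['desert', 'water'] (min_width=12, slack=3)
Line 10: ['water', 'deep'] (min_width=10, slack=5)
Line 11: ['north', 'happy'] (min_width=11, slack=4)
Line 12: ['white', 'memory'] (min_width=12, slack=3)
Line 13: ['two'] (min_width=3, slack=12)
Total lines: 13

Answer: 13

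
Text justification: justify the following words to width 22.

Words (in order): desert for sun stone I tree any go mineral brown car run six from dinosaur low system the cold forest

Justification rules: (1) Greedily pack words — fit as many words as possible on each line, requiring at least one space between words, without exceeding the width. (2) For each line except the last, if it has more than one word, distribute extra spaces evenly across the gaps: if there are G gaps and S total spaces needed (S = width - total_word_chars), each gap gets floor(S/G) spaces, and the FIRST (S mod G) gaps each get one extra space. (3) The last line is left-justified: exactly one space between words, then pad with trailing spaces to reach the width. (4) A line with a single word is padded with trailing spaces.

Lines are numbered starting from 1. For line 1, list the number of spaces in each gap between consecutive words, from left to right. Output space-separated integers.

Answer: 1 1 1 1

Derivation:
Line 1: ['desert', 'for', 'sun', 'stone', 'I'] (min_width=22, slack=0)
Line 2: ['tree', 'any', 'go', 'mineral'] (min_width=19, slack=3)
Line 3: ['brown', 'car', 'run', 'six', 'from'] (min_width=22, slack=0)
Line 4: ['dinosaur', 'low', 'system'] (min_width=19, slack=3)
Line 5: ['the', 'cold', 'forest'] (min_width=15, slack=7)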